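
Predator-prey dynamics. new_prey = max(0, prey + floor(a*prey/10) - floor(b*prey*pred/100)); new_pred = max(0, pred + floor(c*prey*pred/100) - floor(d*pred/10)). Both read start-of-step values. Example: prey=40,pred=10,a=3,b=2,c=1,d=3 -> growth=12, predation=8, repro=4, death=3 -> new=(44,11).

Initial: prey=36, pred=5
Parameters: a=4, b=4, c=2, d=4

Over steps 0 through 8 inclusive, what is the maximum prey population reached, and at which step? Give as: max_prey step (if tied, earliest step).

Answer: 52 3

Derivation:
Step 1: prey: 36+14-7=43; pred: 5+3-2=6
Step 2: prey: 43+17-10=50; pred: 6+5-2=9
Step 3: prey: 50+20-18=52; pred: 9+9-3=15
Step 4: prey: 52+20-31=41; pred: 15+15-6=24
Step 5: prey: 41+16-39=18; pred: 24+19-9=34
Step 6: prey: 18+7-24=1; pred: 34+12-13=33
Step 7: prey: 1+0-1=0; pred: 33+0-13=20
Step 8: prey: 0+0-0=0; pred: 20+0-8=12
Max prey = 52 at step 3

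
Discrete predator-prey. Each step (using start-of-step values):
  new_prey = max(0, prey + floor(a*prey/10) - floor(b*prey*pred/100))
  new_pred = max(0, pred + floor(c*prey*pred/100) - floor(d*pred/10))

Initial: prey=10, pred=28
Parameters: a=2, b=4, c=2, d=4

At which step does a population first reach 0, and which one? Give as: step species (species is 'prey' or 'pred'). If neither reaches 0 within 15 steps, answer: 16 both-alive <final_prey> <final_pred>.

Step 1: prey: 10+2-11=1; pred: 28+5-11=22
Step 2: prey: 1+0-0=1; pred: 22+0-8=14
Step 3: prey: 1+0-0=1; pred: 14+0-5=9
Step 4: prey: 1+0-0=1; pred: 9+0-3=6
Step 5: prey: 1+0-0=1; pred: 6+0-2=4
Step 6: prey: 1+0-0=1; pred: 4+0-1=3
Step 7: prey: 1+0-0=1; pred: 3+0-1=2
Step 8: prey: 1+0-0=1; pred: 2+0-0=2
Steps 9-15: state stable at prey=1, pred=2 (no change)
No extinction within 15 steps

Answer: 16 both-alive 1 2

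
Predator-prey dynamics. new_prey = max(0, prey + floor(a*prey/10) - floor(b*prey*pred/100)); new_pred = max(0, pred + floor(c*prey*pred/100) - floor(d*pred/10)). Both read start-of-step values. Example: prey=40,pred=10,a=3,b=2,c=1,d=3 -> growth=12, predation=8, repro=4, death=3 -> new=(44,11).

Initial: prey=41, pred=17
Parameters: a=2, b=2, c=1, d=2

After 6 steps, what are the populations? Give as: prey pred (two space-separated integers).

Step 1: prey: 41+8-13=36; pred: 17+6-3=20
Step 2: prey: 36+7-14=29; pred: 20+7-4=23
Step 3: prey: 29+5-13=21; pred: 23+6-4=25
Step 4: prey: 21+4-10=15; pred: 25+5-5=25
Step 5: prey: 15+3-7=11; pred: 25+3-5=23
Step 6: prey: 11+2-5=8; pred: 23+2-4=21

Answer: 8 21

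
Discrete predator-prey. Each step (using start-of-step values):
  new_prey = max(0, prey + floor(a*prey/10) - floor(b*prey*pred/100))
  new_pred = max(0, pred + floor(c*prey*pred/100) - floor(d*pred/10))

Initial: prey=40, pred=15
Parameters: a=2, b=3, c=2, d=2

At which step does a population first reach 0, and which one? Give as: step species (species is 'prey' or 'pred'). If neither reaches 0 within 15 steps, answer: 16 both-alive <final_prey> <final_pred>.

Step 1: prey: 40+8-18=30; pred: 15+12-3=24
Step 2: prey: 30+6-21=15; pred: 24+14-4=34
Step 3: prey: 15+3-15=3; pred: 34+10-6=38
Step 4: prey: 3+0-3=0; pred: 38+2-7=33
First extinction: prey at step 4

Answer: 4 prey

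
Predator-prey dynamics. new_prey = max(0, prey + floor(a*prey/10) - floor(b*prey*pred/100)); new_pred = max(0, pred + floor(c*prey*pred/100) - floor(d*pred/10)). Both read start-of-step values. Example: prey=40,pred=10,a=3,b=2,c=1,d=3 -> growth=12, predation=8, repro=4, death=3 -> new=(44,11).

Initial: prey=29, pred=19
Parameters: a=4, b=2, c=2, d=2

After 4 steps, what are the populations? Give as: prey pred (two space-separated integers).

Answer: 7 55

Derivation:
Step 1: prey: 29+11-11=29; pred: 19+11-3=27
Step 2: prey: 29+11-15=25; pred: 27+15-5=37
Step 3: prey: 25+10-18=17; pred: 37+18-7=48
Step 4: prey: 17+6-16=7; pred: 48+16-9=55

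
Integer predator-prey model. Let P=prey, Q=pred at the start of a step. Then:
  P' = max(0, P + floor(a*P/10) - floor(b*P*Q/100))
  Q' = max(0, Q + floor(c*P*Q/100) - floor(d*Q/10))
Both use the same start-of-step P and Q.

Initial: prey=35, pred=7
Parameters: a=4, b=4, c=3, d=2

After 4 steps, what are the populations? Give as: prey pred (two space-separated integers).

Step 1: prey: 35+14-9=40; pred: 7+7-1=13
Step 2: prey: 40+16-20=36; pred: 13+15-2=26
Step 3: prey: 36+14-37=13; pred: 26+28-5=49
Step 4: prey: 13+5-25=0; pred: 49+19-9=59

Answer: 0 59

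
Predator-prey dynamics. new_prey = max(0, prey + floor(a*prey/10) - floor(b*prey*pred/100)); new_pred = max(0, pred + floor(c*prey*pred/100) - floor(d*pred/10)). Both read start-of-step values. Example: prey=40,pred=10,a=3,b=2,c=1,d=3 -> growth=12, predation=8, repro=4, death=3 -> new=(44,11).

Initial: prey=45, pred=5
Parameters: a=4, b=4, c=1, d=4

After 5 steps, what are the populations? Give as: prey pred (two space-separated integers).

Step 1: prey: 45+18-9=54; pred: 5+2-2=5
Step 2: prey: 54+21-10=65; pred: 5+2-2=5
Step 3: prey: 65+26-13=78; pred: 5+3-2=6
Step 4: prey: 78+31-18=91; pred: 6+4-2=8
Step 5: prey: 91+36-29=98; pred: 8+7-3=12

Answer: 98 12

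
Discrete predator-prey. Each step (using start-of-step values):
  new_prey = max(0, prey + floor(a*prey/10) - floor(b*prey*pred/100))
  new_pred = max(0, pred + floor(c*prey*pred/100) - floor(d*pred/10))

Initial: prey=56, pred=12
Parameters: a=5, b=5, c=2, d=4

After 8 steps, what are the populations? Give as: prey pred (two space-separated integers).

Answer: 0 4

Derivation:
Step 1: prey: 56+28-33=51; pred: 12+13-4=21
Step 2: prey: 51+25-53=23; pred: 21+21-8=34
Step 3: prey: 23+11-39=0; pred: 34+15-13=36
Step 4: prey: 0+0-0=0; pred: 36+0-14=22
Step 5: prey: 0+0-0=0; pred: 22+0-8=14
Step 6: prey: 0+0-0=0; pred: 14+0-5=9
Step 7: prey: 0+0-0=0; pred: 9+0-3=6
Step 8: prey: 0+0-0=0; pred: 6+0-2=4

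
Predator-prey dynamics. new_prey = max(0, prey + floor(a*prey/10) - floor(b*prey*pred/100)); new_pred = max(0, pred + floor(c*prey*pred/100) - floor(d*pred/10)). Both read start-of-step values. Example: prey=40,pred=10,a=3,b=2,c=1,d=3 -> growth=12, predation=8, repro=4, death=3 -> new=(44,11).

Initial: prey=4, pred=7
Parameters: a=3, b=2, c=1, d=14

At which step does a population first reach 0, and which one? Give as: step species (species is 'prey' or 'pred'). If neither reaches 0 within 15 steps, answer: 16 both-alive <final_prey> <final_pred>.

Step 1: prey: 4+1-0=5; pred: 7+0-9=0
First extinction: pred at step 1

Answer: 1 pred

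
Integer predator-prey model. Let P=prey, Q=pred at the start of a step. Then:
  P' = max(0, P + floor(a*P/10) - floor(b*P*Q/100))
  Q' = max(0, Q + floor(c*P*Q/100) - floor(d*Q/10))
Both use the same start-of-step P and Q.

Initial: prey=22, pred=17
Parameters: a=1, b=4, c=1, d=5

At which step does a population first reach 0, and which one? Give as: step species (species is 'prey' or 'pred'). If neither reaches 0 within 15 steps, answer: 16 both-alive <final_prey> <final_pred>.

Step 1: prey: 22+2-14=10; pred: 17+3-8=12
Step 2: prey: 10+1-4=7; pred: 12+1-6=7
Step 3: prey: 7+0-1=6; pred: 7+0-3=4
Step 4: prey: 6+0-0=6; pred: 4+0-2=2
Step 5: prey: 6+0-0=6; pred: 2+0-1=1
Step 6: prey: 6+0-0=6; pred: 1+0-0=1
Steps 7-15: state stable at prey=6, pred=1 (no change)
No extinction within 15 steps

Answer: 16 both-alive 6 1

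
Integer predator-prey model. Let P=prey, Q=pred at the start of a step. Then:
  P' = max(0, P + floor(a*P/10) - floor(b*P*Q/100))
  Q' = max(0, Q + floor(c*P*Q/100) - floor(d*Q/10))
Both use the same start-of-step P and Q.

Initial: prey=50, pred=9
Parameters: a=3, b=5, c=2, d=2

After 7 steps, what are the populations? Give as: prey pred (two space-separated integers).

Answer: 0 15

Derivation:
Step 1: prey: 50+15-22=43; pred: 9+9-1=17
Step 2: prey: 43+12-36=19; pred: 17+14-3=28
Step 3: prey: 19+5-26=0; pred: 28+10-5=33
Step 4: prey: 0+0-0=0; pred: 33+0-6=27
Step 5: prey: 0+0-0=0; pred: 27+0-5=22
Step 6: prey: 0+0-0=0; pred: 22+0-4=18
Step 7: prey: 0+0-0=0; pred: 18+0-3=15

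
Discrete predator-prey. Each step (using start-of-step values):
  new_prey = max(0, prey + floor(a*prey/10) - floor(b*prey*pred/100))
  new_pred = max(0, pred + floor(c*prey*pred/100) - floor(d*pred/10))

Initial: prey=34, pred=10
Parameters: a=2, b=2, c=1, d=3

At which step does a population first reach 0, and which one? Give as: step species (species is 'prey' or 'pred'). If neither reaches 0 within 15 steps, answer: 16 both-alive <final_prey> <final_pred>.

Answer: 16 both-alive 34 10

Derivation:
Step 1: prey: 34+6-6=34; pred: 10+3-3=10
Steps 2-15: state stable at prey=34, pred=10 (no change)
No extinction within 15 steps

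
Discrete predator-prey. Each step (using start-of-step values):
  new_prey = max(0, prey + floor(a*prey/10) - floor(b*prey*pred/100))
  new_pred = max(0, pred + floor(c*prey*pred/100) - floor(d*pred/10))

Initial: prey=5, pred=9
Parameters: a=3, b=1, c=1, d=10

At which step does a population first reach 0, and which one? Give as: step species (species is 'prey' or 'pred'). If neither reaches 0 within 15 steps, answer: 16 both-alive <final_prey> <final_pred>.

Step 1: prey: 5+1-0=6; pred: 9+0-9=0
First extinction: pred at step 1

Answer: 1 pred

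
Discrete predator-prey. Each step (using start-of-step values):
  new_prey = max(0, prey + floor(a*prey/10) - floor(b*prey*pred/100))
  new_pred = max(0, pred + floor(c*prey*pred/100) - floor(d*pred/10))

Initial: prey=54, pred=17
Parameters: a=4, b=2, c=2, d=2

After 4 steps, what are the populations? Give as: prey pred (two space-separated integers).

Step 1: prey: 54+21-18=57; pred: 17+18-3=32
Step 2: prey: 57+22-36=43; pred: 32+36-6=62
Step 3: prey: 43+17-53=7; pred: 62+53-12=103
Step 4: prey: 7+2-14=0; pred: 103+14-20=97

Answer: 0 97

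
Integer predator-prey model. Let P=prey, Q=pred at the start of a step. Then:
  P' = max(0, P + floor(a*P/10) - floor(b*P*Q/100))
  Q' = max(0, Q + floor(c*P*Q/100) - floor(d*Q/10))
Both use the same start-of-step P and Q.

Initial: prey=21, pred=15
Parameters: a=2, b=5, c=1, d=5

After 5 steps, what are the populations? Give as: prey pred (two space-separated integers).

Step 1: prey: 21+4-15=10; pred: 15+3-7=11
Step 2: prey: 10+2-5=7; pred: 11+1-5=7
Step 3: prey: 7+1-2=6; pred: 7+0-3=4
Step 4: prey: 6+1-1=6; pred: 4+0-2=2
Step 5: prey: 6+1-0=7; pred: 2+0-1=1

Answer: 7 1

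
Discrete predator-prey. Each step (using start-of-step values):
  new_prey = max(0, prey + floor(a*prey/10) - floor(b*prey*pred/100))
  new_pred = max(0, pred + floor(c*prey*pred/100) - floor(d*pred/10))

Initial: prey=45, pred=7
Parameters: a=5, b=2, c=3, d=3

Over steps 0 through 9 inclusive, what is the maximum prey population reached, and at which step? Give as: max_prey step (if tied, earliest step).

Step 1: prey: 45+22-6=61; pred: 7+9-2=14
Step 2: prey: 61+30-17=74; pred: 14+25-4=35
Step 3: prey: 74+37-51=60; pred: 35+77-10=102
Step 4: prey: 60+30-122=0; pred: 102+183-30=255
Step 5: prey: 0+0-0=0; pred: 255+0-76=179
Step 6: prey: 0+0-0=0; pred: 179+0-53=126
Step 7: prey: 0+0-0=0; pred: 126+0-37=89
Step 8: prey: 0+0-0=0; pred: 89+0-26=63
Step 9: prey: 0+0-0=0; pred: 63+0-18=45
Max prey = 74 at step 2

Answer: 74 2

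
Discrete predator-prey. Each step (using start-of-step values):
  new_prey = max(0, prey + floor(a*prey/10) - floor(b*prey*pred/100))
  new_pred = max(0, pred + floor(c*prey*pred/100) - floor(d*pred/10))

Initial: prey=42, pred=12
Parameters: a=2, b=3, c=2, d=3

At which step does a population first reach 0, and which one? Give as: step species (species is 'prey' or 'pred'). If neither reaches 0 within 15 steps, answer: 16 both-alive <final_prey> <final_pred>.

Answer: 16 both-alive 1 3

Derivation:
Step 1: prey: 42+8-15=35; pred: 12+10-3=19
Step 2: prey: 35+7-19=23; pred: 19+13-5=27
Step 3: prey: 23+4-18=9; pred: 27+12-8=31
Step 4: prey: 9+1-8=2; pred: 31+5-9=27
Step 5: prey: 2+0-1=1; pred: 27+1-8=20
Step 6: prey: 1+0-0=1; pred: 20+0-6=14
Step 7: prey: 1+0-0=1; pred: 14+0-4=10
Step 8: prey: 1+0-0=1; pred: 10+0-3=7
Step 9: prey: 1+0-0=1; pred: 7+0-2=5
Step 10: prey: 1+0-0=1; pred: 5+0-1=4
Step 11: prey: 1+0-0=1; pred: 4+0-1=3
Step 12: prey: 1+0-0=1; pred: 3+0-0=3
Steps 13-15: state stable at prey=1, pred=3 (no change)
No extinction within 15 steps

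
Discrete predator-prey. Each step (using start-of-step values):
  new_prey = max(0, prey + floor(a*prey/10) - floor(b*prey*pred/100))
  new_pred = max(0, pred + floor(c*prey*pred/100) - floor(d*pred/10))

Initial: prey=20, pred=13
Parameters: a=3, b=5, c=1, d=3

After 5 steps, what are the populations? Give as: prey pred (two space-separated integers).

Step 1: prey: 20+6-13=13; pred: 13+2-3=12
Step 2: prey: 13+3-7=9; pred: 12+1-3=10
Step 3: prey: 9+2-4=7; pred: 10+0-3=7
Step 4: prey: 7+2-2=7; pred: 7+0-2=5
Step 5: prey: 7+2-1=8; pred: 5+0-1=4

Answer: 8 4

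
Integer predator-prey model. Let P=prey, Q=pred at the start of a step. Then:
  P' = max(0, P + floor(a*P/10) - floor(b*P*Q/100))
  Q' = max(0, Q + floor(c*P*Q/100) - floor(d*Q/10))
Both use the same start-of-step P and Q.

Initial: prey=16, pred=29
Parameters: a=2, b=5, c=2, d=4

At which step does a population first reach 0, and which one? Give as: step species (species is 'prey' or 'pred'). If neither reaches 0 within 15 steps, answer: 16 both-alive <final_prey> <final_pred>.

Answer: 1 prey

Derivation:
Step 1: prey: 16+3-23=0; pred: 29+9-11=27
First extinction: prey at step 1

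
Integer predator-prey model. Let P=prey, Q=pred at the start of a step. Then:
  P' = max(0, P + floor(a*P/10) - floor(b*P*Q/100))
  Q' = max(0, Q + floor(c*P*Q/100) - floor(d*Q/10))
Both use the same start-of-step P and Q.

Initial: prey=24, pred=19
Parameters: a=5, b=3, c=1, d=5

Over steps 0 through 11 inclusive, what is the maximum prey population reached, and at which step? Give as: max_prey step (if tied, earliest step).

Step 1: prey: 24+12-13=23; pred: 19+4-9=14
Step 2: prey: 23+11-9=25; pred: 14+3-7=10
Step 3: prey: 25+12-7=30; pred: 10+2-5=7
Step 4: prey: 30+15-6=39; pred: 7+2-3=6
Step 5: prey: 39+19-7=51; pred: 6+2-3=5
Step 6: prey: 51+25-7=69; pred: 5+2-2=5
Step 7: prey: 69+34-10=93; pred: 5+3-2=6
Step 8: prey: 93+46-16=123; pred: 6+5-3=8
Step 9: prey: 123+61-29=155; pred: 8+9-4=13
Step 10: prey: 155+77-60=172; pred: 13+20-6=27
Step 11: prey: 172+86-139=119; pred: 27+46-13=60
Max prey = 172 at step 10

Answer: 172 10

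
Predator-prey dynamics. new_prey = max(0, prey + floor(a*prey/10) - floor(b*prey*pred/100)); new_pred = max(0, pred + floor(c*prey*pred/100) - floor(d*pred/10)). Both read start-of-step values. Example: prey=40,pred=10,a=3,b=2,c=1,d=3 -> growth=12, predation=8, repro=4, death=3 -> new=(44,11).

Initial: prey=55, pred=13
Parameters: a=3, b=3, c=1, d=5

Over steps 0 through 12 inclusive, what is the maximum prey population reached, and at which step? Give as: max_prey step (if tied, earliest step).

Answer: 78 12

Derivation:
Step 1: prey: 55+16-21=50; pred: 13+7-6=14
Step 2: prey: 50+15-21=44; pred: 14+7-7=14
Step 3: prey: 44+13-18=39; pred: 14+6-7=13
Step 4: prey: 39+11-15=35; pred: 13+5-6=12
Step 5: prey: 35+10-12=33; pred: 12+4-6=10
Step 6: prey: 33+9-9=33; pred: 10+3-5=8
Step 7: prey: 33+9-7=35; pred: 8+2-4=6
Step 8: prey: 35+10-6=39; pred: 6+2-3=5
Step 9: prey: 39+11-5=45; pred: 5+1-2=4
Step 10: prey: 45+13-5=53; pred: 4+1-2=3
Step 11: prey: 53+15-4=64; pred: 3+1-1=3
Step 12: prey: 64+19-5=78; pred: 3+1-1=3
Max prey = 78 at step 12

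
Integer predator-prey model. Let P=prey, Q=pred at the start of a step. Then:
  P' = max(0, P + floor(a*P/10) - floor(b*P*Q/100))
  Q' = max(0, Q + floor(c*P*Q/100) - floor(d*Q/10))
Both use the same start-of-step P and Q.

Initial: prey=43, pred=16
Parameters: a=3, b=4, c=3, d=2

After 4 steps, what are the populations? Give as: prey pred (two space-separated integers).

Answer: 0 36

Derivation:
Step 1: prey: 43+12-27=28; pred: 16+20-3=33
Step 2: prey: 28+8-36=0; pred: 33+27-6=54
Step 3: prey: 0+0-0=0; pred: 54+0-10=44
Step 4: prey: 0+0-0=0; pred: 44+0-8=36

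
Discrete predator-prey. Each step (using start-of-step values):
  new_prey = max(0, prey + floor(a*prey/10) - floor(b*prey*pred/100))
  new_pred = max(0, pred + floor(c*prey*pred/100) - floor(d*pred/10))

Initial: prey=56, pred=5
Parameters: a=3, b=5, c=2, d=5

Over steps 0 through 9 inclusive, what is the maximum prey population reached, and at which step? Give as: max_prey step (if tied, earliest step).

Answer: 58 1

Derivation:
Step 1: prey: 56+16-14=58; pred: 5+5-2=8
Step 2: prey: 58+17-23=52; pred: 8+9-4=13
Step 3: prey: 52+15-33=34; pred: 13+13-6=20
Step 4: prey: 34+10-34=10; pred: 20+13-10=23
Step 5: prey: 10+3-11=2; pred: 23+4-11=16
Step 6: prey: 2+0-1=1; pred: 16+0-8=8
Step 7: prey: 1+0-0=1; pred: 8+0-4=4
Step 8: prey: 1+0-0=1; pred: 4+0-2=2
Step 9: prey: 1+0-0=1; pred: 2+0-1=1
Max prey = 58 at step 1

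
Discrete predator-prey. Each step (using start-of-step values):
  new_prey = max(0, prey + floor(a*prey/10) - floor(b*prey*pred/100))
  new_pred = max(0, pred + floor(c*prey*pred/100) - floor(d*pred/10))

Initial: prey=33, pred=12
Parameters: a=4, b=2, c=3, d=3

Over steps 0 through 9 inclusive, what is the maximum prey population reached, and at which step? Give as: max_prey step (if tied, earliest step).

Step 1: prey: 33+13-7=39; pred: 12+11-3=20
Step 2: prey: 39+15-15=39; pred: 20+23-6=37
Step 3: prey: 39+15-28=26; pred: 37+43-11=69
Step 4: prey: 26+10-35=1; pred: 69+53-20=102
Step 5: prey: 1+0-2=0; pred: 102+3-30=75
Step 6: prey: 0+0-0=0; pred: 75+0-22=53
Step 7: prey: 0+0-0=0; pred: 53+0-15=38
Step 8: prey: 0+0-0=0; pred: 38+0-11=27
Step 9: prey: 0+0-0=0; pred: 27+0-8=19
Max prey = 39 at step 1

Answer: 39 1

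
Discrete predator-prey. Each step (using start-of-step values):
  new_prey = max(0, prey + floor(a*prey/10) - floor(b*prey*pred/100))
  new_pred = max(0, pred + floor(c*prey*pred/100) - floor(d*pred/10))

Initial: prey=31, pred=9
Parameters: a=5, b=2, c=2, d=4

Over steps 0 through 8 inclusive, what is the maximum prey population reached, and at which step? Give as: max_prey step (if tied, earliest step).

Step 1: prey: 31+15-5=41; pred: 9+5-3=11
Step 2: prey: 41+20-9=52; pred: 11+9-4=16
Step 3: prey: 52+26-16=62; pred: 16+16-6=26
Step 4: prey: 62+31-32=61; pred: 26+32-10=48
Step 5: prey: 61+30-58=33; pred: 48+58-19=87
Step 6: prey: 33+16-57=0; pred: 87+57-34=110
Step 7: prey: 0+0-0=0; pred: 110+0-44=66
Step 8: prey: 0+0-0=0; pred: 66+0-26=40
Max prey = 62 at step 3

Answer: 62 3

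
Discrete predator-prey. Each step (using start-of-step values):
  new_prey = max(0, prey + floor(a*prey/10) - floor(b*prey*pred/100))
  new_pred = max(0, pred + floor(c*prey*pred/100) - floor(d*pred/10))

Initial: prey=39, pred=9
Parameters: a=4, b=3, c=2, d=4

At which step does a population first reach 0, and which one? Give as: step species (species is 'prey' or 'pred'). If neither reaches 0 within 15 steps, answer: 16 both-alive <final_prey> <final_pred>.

Answer: 16 both-alive 1 2

Derivation:
Step 1: prey: 39+15-10=44; pred: 9+7-3=13
Step 2: prey: 44+17-17=44; pred: 13+11-5=19
Step 3: prey: 44+17-25=36; pred: 19+16-7=28
Step 4: prey: 36+14-30=20; pred: 28+20-11=37
Step 5: prey: 20+8-22=6; pred: 37+14-14=37
Step 6: prey: 6+2-6=2; pred: 37+4-14=27
Step 7: prey: 2+0-1=1; pred: 27+1-10=18
Step 8: prey: 1+0-0=1; pred: 18+0-7=11
Step 9: prey: 1+0-0=1; pred: 11+0-4=7
Step 10: prey: 1+0-0=1; pred: 7+0-2=5
Step 11: prey: 1+0-0=1; pred: 5+0-2=3
Step 12: prey: 1+0-0=1; pred: 3+0-1=2
Step 13: prey: 1+0-0=1; pred: 2+0-0=2
Steps 14-15: state stable at prey=1, pred=2 (no change)
No extinction within 15 steps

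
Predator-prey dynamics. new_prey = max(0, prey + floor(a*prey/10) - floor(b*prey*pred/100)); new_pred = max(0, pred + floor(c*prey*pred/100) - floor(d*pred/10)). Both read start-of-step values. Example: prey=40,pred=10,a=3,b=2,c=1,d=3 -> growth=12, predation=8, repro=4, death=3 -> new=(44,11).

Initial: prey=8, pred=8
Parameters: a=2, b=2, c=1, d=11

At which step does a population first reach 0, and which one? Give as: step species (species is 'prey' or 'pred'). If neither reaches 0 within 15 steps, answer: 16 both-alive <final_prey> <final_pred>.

Answer: 1 pred

Derivation:
Step 1: prey: 8+1-1=8; pred: 8+0-8=0
First extinction: pred at step 1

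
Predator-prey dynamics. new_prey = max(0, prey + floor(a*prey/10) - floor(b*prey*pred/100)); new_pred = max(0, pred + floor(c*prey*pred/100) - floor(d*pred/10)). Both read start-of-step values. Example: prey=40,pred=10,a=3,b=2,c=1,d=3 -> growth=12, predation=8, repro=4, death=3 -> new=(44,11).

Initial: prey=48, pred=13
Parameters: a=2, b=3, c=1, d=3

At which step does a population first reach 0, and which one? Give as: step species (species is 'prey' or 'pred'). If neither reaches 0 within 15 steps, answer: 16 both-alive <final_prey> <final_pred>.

Step 1: prey: 48+9-18=39; pred: 13+6-3=16
Step 2: prey: 39+7-18=28; pred: 16+6-4=18
Step 3: prey: 28+5-15=18; pred: 18+5-5=18
Step 4: prey: 18+3-9=12; pred: 18+3-5=16
Step 5: prey: 12+2-5=9; pred: 16+1-4=13
Step 6: prey: 9+1-3=7; pred: 13+1-3=11
Step 7: prey: 7+1-2=6; pred: 11+0-3=8
Step 8: prey: 6+1-1=6; pred: 8+0-2=6
Step 9: prey: 6+1-1=6; pred: 6+0-1=5
Step 10: prey: 6+1-0=7; pred: 5+0-1=4
Step 11: prey: 7+1-0=8; pred: 4+0-1=3
Step 12: prey: 8+1-0=9; pred: 3+0-0=3
Step 13: prey: 9+1-0=10; pred: 3+0-0=3
Step 14: prey: 10+2-0=12; pred: 3+0-0=3
Step 15: prey: 12+2-1=13; pred: 3+0-0=3
No extinction within 15 steps

Answer: 16 both-alive 13 3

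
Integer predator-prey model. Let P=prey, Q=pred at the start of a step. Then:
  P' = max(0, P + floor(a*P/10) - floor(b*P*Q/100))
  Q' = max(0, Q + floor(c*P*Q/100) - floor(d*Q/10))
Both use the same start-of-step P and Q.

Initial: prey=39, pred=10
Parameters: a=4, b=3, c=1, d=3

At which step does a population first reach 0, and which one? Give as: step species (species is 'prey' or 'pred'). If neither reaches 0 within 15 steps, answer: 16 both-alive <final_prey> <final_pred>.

Answer: 16 both-alive 13 5

Derivation:
Step 1: prey: 39+15-11=43; pred: 10+3-3=10
Step 2: prey: 43+17-12=48; pred: 10+4-3=11
Step 3: prey: 48+19-15=52; pred: 11+5-3=13
Step 4: prey: 52+20-20=52; pred: 13+6-3=16
Step 5: prey: 52+20-24=48; pred: 16+8-4=20
Step 6: prey: 48+19-28=39; pred: 20+9-6=23
Step 7: prey: 39+15-26=28; pred: 23+8-6=25
Step 8: prey: 28+11-21=18; pred: 25+7-7=25
Step 9: prey: 18+7-13=12; pred: 25+4-7=22
Step 10: prey: 12+4-7=9; pred: 22+2-6=18
Step 11: prey: 9+3-4=8; pred: 18+1-5=14
Step 12: prey: 8+3-3=8; pred: 14+1-4=11
Step 13: prey: 8+3-2=9; pred: 11+0-3=8
Step 14: prey: 9+3-2=10; pred: 8+0-2=6
Step 15: prey: 10+4-1=13; pred: 6+0-1=5
No extinction within 15 steps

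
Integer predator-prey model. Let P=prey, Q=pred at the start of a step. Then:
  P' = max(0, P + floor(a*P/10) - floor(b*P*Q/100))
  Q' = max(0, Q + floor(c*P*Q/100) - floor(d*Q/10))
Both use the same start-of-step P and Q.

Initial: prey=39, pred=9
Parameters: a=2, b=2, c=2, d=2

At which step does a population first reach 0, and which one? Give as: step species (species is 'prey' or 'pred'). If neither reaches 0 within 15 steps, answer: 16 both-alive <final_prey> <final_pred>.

Step 1: prey: 39+7-7=39; pred: 9+7-1=15
Step 2: prey: 39+7-11=35; pred: 15+11-3=23
Step 3: prey: 35+7-16=26; pred: 23+16-4=35
Step 4: prey: 26+5-18=13; pred: 35+18-7=46
Step 5: prey: 13+2-11=4; pred: 46+11-9=48
Step 6: prey: 4+0-3=1; pred: 48+3-9=42
Step 7: prey: 1+0-0=1; pred: 42+0-8=34
Step 8: prey: 1+0-0=1; pred: 34+0-6=28
Step 9: prey: 1+0-0=1; pred: 28+0-5=23
Step 10: prey: 1+0-0=1; pred: 23+0-4=19
Step 11: prey: 1+0-0=1; pred: 19+0-3=16
Step 12: prey: 1+0-0=1; pred: 16+0-3=13
Step 13: prey: 1+0-0=1; pred: 13+0-2=11
Step 14: prey: 1+0-0=1; pred: 11+0-2=9
Step 15: prey: 1+0-0=1; pred: 9+0-1=8
No extinction within 15 steps

Answer: 16 both-alive 1 8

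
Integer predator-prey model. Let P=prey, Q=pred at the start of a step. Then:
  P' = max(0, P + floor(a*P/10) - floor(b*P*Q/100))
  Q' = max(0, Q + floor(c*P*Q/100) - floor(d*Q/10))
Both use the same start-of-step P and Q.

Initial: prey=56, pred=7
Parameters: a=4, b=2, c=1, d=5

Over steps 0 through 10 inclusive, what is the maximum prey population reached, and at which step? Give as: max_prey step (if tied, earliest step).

Answer: 137 5

Derivation:
Step 1: prey: 56+22-7=71; pred: 7+3-3=7
Step 2: prey: 71+28-9=90; pred: 7+4-3=8
Step 3: prey: 90+36-14=112; pred: 8+7-4=11
Step 4: prey: 112+44-24=132; pred: 11+12-5=18
Step 5: prey: 132+52-47=137; pred: 18+23-9=32
Step 6: prey: 137+54-87=104; pred: 32+43-16=59
Step 7: prey: 104+41-122=23; pred: 59+61-29=91
Step 8: prey: 23+9-41=0; pred: 91+20-45=66
Step 9: prey: 0+0-0=0; pred: 66+0-33=33
Step 10: prey: 0+0-0=0; pred: 33+0-16=17
Max prey = 137 at step 5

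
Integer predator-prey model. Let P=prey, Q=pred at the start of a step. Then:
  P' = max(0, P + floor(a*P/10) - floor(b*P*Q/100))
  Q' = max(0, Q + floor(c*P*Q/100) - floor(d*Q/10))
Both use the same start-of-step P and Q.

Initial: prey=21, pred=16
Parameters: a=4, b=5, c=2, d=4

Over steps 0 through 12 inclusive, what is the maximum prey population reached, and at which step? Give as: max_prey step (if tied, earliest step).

Step 1: prey: 21+8-16=13; pred: 16+6-6=16
Step 2: prey: 13+5-10=8; pred: 16+4-6=14
Step 3: prey: 8+3-5=6; pred: 14+2-5=11
Step 4: prey: 6+2-3=5; pred: 11+1-4=8
Step 5: prey: 5+2-2=5; pred: 8+0-3=5
Step 6: prey: 5+2-1=6; pred: 5+0-2=3
Step 7: prey: 6+2-0=8; pred: 3+0-1=2
Step 8: prey: 8+3-0=11; pred: 2+0-0=2
Step 9: prey: 11+4-1=14; pred: 2+0-0=2
Step 10: prey: 14+5-1=18; pred: 2+0-0=2
Step 11: prey: 18+7-1=24; pred: 2+0-0=2
Step 12: prey: 24+9-2=31; pred: 2+0-0=2
Max prey = 31 at step 12

Answer: 31 12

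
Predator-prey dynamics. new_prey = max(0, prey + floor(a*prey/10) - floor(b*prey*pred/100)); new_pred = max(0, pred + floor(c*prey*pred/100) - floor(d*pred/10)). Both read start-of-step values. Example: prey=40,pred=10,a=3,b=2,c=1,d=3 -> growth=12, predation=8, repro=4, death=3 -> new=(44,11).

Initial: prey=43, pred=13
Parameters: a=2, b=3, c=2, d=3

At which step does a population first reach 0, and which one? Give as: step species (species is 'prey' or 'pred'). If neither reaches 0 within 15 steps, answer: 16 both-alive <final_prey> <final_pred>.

Answer: 16 both-alive 1 3

Derivation:
Step 1: prey: 43+8-16=35; pred: 13+11-3=21
Step 2: prey: 35+7-22=20; pred: 21+14-6=29
Step 3: prey: 20+4-17=7; pred: 29+11-8=32
Step 4: prey: 7+1-6=2; pred: 32+4-9=27
Step 5: prey: 2+0-1=1; pred: 27+1-8=20
Step 6: prey: 1+0-0=1; pred: 20+0-6=14
Step 7: prey: 1+0-0=1; pred: 14+0-4=10
Step 8: prey: 1+0-0=1; pred: 10+0-3=7
Step 9: prey: 1+0-0=1; pred: 7+0-2=5
Step 10: prey: 1+0-0=1; pred: 5+0-1=4
Step 11: prey: 1+0-0=1; pred: 4+0-1=3
Step 12: prey: 1+0-0=1; pred: 3+0-0=3
Steps 13-15: state stable at prey=1, pred=3 (no change)
No extinction within 15 steps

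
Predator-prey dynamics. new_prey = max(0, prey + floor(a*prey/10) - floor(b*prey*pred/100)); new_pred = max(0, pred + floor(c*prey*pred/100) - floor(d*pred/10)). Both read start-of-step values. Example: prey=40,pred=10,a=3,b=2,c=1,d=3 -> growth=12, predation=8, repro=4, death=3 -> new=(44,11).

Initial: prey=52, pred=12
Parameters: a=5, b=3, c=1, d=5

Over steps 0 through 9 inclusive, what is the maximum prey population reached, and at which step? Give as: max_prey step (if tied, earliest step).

Answer: 81 4

Derivation:
Step 1: prey: 52+26-18=60; pred: 12+6-6=12
Step 2: prey: 60+30-21=69; pred: 12+7-6=13
Step 3: prey: 69+34-26=77; pred: 13+8-6=15
Step 4: prey: 77+38-34=81; pred: 15+11-7=19
Step 5: prey: 81+40-46=75; pred: 19+15-9=25
Step 6: prey: 75+37-56=56; pred: 25+18-12=31
Step 7: prey: 56+28-52=32; pred: 31+17-15=33
Step 8: prey: 32+16-31=17; pred: 33+10-16=27
Step 9: prey: 17+8-13=12; pred: 27+4-13=18
Max prey = 81 at step 4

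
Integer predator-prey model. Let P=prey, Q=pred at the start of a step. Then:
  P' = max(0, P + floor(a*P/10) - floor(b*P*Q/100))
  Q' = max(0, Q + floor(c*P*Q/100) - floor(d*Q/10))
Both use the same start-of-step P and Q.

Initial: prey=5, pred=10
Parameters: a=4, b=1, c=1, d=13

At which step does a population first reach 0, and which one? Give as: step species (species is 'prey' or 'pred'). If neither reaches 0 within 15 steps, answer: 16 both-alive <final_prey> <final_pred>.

Step 1: prey: 5+2-0=7; pred: 10+0-13=0
First extinction: pred at step 1

Answer: 1 pred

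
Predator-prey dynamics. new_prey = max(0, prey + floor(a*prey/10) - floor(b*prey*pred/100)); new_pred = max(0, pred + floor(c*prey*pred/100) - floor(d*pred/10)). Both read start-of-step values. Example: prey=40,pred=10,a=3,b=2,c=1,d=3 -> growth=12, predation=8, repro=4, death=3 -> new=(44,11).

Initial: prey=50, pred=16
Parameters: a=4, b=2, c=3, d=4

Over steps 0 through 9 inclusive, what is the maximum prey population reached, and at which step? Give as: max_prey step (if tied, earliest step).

Answer: 54 1

Derivation:
Step 1: prey: 50+20-16=54; pred: 16+24-6=34
Step 2: prey: 54+21-36=39; pred: 34+55-13=76
Step 3: prey: 39+15-59=0; pred: 76+88-30=134
Step 4: prey: 0+0-0=0; pred: 134+0-53=81
Step 5: prey: 0+0-0=0; pred: 81+0-32=49
Step 6: prey: 0+0-0=0; pred: 49+0-19=30
Step 7: prey: 0+0-0=0; pred: 30+0-12=18
Step 8: prey: 0+0-0=0; pred: 18+0-7=11
Step 9: prey: 0+0-0=0; pred: 11+0-4=7
Max prey = 54 at step 1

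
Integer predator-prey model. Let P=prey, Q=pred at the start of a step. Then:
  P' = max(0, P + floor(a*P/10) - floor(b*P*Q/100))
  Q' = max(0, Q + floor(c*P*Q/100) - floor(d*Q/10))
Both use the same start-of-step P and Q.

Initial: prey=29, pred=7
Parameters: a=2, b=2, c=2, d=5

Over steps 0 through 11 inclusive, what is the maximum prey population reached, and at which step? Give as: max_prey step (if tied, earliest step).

Step 1: prey: 29+5-4=30; pred: 7+4-3=8
Step 2: prey: 30+6-4=32; pred: 8+4-4=8
Step 3: prey: 32+6-5=33; pred: 8+5-4=9
Step 4: prey: 33+6-5=34; pred: 9+5-4=10
Step 5: prey: 34+6-6=34; pred: 10+6-5=11
Step 6: prey: 34+6-7=33; pred: 11+7-5=13
Step 7: prey: 33+6-8=31; pred: 13+8-6=15
Step 8: prey: 31+6-9=28; pred: 15+9-7=17
Step 9: prey: 28+5-9=24; pred: 17+9-8=18
Step 10: prey: 24+4-8=20; pred: 18+8-9=17
Step 11: prey: 20+4-6=18; pred: 17+6-8=15
Max prey = 34 at step 4

Answer: 34 4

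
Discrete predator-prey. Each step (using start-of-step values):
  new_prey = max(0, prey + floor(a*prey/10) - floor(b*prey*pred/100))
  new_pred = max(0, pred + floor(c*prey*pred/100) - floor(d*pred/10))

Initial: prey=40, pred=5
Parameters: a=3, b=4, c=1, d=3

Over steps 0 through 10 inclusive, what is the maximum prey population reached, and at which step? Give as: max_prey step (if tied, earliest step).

Answer: 48 3

Derivation:
Step 1: prey: 40+12-8=44; pred: 5+2-1=6
Step 2: prey: 44+13-10=47; pred: 6+2-1=7
Step 3: prey: 47+14-13=48; pred: 7+3-2=8
Step 4: prey: 48+14-15=47; pred: 8+3-2=9
Step 5: prey: 47+14-16=45; pred: 9+4-2=11
Step 6: prey: 45+13-19=39; pred: 11+4-3=12
Step 7: prey: 39+11-18=32; pred: 12+4-3=13
Step 8: prey: 32+9-16=25; pred: 13+4-3=14
Step 9: prey: 25+7-14=18; pred: 14+3-4=13
Step 10: prey: 18+5-9=14; pred: 13+2-3=12
Max prey = 48 at step 3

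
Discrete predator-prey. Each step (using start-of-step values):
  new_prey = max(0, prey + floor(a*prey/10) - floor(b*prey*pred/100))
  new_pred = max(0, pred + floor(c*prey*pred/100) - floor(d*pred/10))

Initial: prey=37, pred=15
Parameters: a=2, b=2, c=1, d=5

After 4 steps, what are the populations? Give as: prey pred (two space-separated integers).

Answer: 32 7

Derivation:
Step 1: prey: 37+7-11=33; pred: 15+5-7=13
Step 2: prey: 33+6-8=31; pred: 13+4-6=11
Step 3: prey: 31+6-6=31; pred: 11+3-5=9
Step 4: prey: 31+6-5=32; pred: 9+2-4=7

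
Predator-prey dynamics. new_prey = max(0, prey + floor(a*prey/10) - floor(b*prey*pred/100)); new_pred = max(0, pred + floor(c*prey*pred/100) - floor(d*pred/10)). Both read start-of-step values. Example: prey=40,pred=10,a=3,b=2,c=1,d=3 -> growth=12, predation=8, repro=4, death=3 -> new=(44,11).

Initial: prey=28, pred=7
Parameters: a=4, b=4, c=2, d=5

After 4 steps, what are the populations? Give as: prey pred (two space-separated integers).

Answer: 40 12

Derivation:
Step 1: prey: 28+11-7=32; pred: 7+3-3=7
Step 2: prey: 32+12-8=36; pred: 7+4-3=8
Step 3: prey: 36+14-11=39; pred: 8+5-4=9
Step 4: prey: 39+15-14=40; pred: 9+7-4=12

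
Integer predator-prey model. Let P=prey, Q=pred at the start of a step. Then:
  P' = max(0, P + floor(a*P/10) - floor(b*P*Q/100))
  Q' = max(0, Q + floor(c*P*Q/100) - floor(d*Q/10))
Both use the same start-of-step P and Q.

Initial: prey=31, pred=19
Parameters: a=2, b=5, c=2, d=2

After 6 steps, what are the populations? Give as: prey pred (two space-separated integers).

Step 1: prey: 31+6-29=8; pred: 19+11-3=27
Step 2: prey: 8+1-10=0; pred: 27+4-5=26
Step 3: prey: 0+0-0=0; pred: 26+0-5=21
Step 4: prey: 0+0-0=0; pred: 21+0-4=17
Step 5: prey: 0+0-0=0; pred: 17+0-3=14
Step 6: prey: 0+0-0=0; pred: 14+0-2=12

Answer: 0 12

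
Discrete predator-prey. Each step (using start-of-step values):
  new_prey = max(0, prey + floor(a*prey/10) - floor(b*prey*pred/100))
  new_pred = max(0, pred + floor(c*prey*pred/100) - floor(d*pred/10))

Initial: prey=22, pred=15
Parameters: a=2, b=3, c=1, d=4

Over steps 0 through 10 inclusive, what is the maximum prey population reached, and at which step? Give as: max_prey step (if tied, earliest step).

Step 1: prey: 22+4-9=17; pred: 15+3-6=12
Step 2: prey: 17+3-6=14; pred: 12+2-4=10
Step 3: prey: 14+2-4=12; pred: 10+1-4=7
Step 4: prey: 12+2-2=12; pred: 7+0-2=5
Step 5: prey: 12+2-1=13; pred: 5+0-2=3
Step 6: prey: 13+2-1=14; pred: 3+0-1=2
Step 7: prey: 14+2-0=16; pred: 2+0-0=2
Step 8: prey: 16+3-0=19; pred: 2+0-0=2
Step 9: prey: 19+3-1=21; pred: 2+0-0=2
Step 10: prey: 21+4-1=24; pred: 2+0-0=2
Max prey = 24 at step 10

Answer: 24 10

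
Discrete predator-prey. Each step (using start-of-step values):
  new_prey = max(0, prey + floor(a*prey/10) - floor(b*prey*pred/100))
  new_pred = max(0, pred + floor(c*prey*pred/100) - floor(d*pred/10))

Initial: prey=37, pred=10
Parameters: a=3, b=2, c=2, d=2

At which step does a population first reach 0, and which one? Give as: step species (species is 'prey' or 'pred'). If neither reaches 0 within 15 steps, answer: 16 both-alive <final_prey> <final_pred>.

Step 1: prey: 37+11-7=41; pred: 10+7-2=15
Step 2: prey: 41+12-12=41; pred: 15+12-3=24
Step 3: prey: 41+12-19=34; pred: 24+19-4=39
Step 4: prey: 34+10-26=18; pred: 39+26-7=58
Step 5: prey: 18+5-20=3; pred: 58+20-11=67
Step 6: prey: 3+0-4=0; pred: 67+4-13=58
First extinction: prey at step 6

Answer: 6 prey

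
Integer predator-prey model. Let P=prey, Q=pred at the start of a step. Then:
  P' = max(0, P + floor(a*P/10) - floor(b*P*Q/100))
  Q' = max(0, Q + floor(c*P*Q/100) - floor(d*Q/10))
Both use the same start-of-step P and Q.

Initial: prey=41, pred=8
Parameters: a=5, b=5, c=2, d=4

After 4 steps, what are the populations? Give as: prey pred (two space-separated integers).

Answer: 11 27

Derivation:
Step 1: prey: 41+20-16=45; pred: 8+6-3=11
Step 2: prey: 45+22-24=43; pred: 11+9-4=16
Step 3: prey: 43+21-34=30; pred: 16+13-6=23
Step 4: prey: 30+15-34=11; pred: 23+13-9=27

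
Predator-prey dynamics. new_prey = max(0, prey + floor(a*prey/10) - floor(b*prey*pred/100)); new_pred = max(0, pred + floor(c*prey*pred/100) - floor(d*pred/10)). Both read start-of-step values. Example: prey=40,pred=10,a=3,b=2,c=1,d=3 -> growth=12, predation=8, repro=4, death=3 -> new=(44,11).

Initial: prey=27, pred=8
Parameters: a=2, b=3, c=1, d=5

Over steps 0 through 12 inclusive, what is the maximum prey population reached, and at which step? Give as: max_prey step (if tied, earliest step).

Answer: 110 12

Derivation:
Step 1: prey: 27+5-6=26; pred: 8+2-4=6
Step 2: prey: 26+5-4=27; pred: 6+1-3=4
Step 3: prey: 27+5-3=29; pred: 4+1-2=3
Step 4: prey: 29+5-2=32; pred: 3+0-1=2
Step 5: prey: 32+6-1=37; pred: 2+0-1=1
Step 6: prey: 37+7-1=43; pred: 1+0-0=1
Step 7: prey: 43+8-1=50; pred: 1+0-0=1
Step 8: prey: 50+10-1=59; pred: 1+0-0=1
Step 9: prey: 59+11-1=69; pred: 1+0-0=1
Step 10: prey: 69+13-2=80; pred: 1+0-0=1
Step 11: prey: 80+16-2=94; pred: 1+0-0=1
Step 12: prey: 94+18-2=110; pred: 1+0-0=1
Max prey = 110 at step 12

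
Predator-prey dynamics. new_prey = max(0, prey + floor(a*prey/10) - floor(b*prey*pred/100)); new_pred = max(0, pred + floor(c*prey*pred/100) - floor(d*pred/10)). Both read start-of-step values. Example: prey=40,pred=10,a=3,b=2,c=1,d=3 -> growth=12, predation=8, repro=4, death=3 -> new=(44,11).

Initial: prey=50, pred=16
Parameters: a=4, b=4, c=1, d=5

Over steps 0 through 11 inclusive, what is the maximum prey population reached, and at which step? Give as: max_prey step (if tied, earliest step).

Answer: 104 11

Derivation:
Step 1: prey: 50+20-32=38; pred: 16+8-8=16
Step 2: prey: 38+15-24=29; pred: 16+6-8=14
Step 3: prey: 29+11-16=24; pred: 14+4-7=11
Step 4: prey: 24+9-10=23; pred: 11+2-5=8
Step 5: prey: 23+9-7=25; pred: 8+1-4=5
Step 6: prey: 25+10-5=30; pred: 5+1-2=4
Step 7: prey: 30+12-4=38; pred: 4+1-2=3
Step 8: prey: 38+15-4=49; pred: 3+1-1=3
Step 9: prey: 49+19-5=63; pred: 3+1-1=3
Step 10: prey: 63+25-7=81; pred: 3+1-1=3
Step 11: prey: 81+32-9=104; pred: 3+2-1=4
Max prey = 104 at step 11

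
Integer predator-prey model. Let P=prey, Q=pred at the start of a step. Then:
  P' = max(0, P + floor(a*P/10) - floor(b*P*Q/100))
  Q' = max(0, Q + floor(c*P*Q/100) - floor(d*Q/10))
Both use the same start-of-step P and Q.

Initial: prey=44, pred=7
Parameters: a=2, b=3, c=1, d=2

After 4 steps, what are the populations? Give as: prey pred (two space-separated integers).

Answer: 29 15

Derivation:
Step 1: prey: 44+8-9=43; pred: 7+3-1=9
Step 2: prey: 43+8-11=40; pred: 9+3-1=11
Step 3: prey: 40+8-13=35; pred: 11+4-2=13
Step 4: prey: 35+7-13=29; pred: 13+4-2=15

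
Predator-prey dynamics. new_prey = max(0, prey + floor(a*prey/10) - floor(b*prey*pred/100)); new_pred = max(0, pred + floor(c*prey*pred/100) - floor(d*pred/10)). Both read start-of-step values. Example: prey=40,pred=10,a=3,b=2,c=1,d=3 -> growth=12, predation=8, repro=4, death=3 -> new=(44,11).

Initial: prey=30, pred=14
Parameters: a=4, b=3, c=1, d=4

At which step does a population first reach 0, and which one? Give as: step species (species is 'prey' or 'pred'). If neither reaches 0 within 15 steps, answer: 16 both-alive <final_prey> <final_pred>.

Answer: 16 both-alive 17 19

Derivation:
Step 1: prey: 30+12-12=30; pred: 14+4-5=13
Step 2: prey: 30+12-11=31; pred: 13+3-5=11
Step 3: prey: 31+12-10=33; pred: 11+3-4=10
Step 4: prey: 33+13-9=37; pred: 10+3-4=9
Step 5: prey: 37+14-9=42; pred: 9+3-3=9
Step 6: prey: 42+16-11=47; pred: 9+3-3=9
Step 7: prey: 47+18-12=53; pred: 9+4-3=10
Step 8: prey: 53+21-15=59; pred: 10+5-4=11
Step 9: prey: 59+23-19=63; pred: 11+6-4=13
Step 10: prey: 63+25-24=64; pred: 13+8-5=16
Step 11: prey: 64+25-30=59; pred: 16+10-6=20
Step 12: prey: 59+23-35=47; pred: 20+11-8=23
Step 13: prey: 47+18-32=33; pred: 23+10-9=24
Step 14: prey: 33+13-23=23; pred: 24+7-9=22
Step 15: prey: 23+9-15=17; pred: 22+5-8=19
No extinction within 15 steps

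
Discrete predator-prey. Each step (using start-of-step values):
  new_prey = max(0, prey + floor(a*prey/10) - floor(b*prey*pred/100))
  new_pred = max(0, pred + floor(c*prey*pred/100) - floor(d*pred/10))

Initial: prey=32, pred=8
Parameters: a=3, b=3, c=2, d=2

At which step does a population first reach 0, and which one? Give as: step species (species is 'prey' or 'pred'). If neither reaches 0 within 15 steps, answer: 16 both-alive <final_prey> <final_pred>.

Answer: 16 both-alive 1 6

Derivation:
Step 1: prey: 32+9-7=34; pred: 8+5-1=12
Step 2: prey: 34+10-12=32; pred: 12+8-2=18
Step 3: prey: 32+9-17=24; pred: 18+11-3=26
Step 4: prey: 24+7-18=13; pred: 26+12-5=33
Step 5: prey: 13+3-12=4; pred: 33+8-6=35
Step 6: prey: 4+1-4=1; pred: 35+2-7=30
Step 7: prey: 1+0-0=1; pred: 30+0-6=24
Step 8: prey: 1+0-0=1; pred: 24+0-4=20
Step 9: prey: 1+0-0=1; pred: 20+0-4=16
Step 10: prey: 1+0-0=1; pred: 16+0-3=13
Step 11: prey: 1+0-0=1; pred: 13+0-2=11
Step 12: prey: 1+0-0=1; pred: 11+0-2=9
Step 13: prey: 1+0-0=1; pred: 9+0-1=8
Step 14: prey: 1+0-0=1; pred: 8+0-1=7
Step 15: prey: 1+0-0=1; pred: 7+0-1=6
No extinction within 15 steps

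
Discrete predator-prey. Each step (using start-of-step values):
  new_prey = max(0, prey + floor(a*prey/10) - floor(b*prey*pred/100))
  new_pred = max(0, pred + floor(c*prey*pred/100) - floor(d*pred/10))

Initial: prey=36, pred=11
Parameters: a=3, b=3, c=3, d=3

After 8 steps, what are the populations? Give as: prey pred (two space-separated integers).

Step 1: prey: 36+10-11=35; pred: 11+11-3=19
Step 2: prey: 35+10-19=26; pred: 19+19-5=33
Step 3: prey: 26+7-25=8; pred: 33+25-9=49
Step 4: prey: 8+2-11=0; pred: 49+11-14=46
Step 5: prey: 0+0-0=0; pred: 46+0-13=33
Step 6: prey: 0+0-0=0; pred: 33+0-9=24
Step 7: prey: 0+0-0=0; pred: 24+0-7=17
Step 8: prey: 0+0-0=0; pred: 17+0-5=12

Answer: 0 12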